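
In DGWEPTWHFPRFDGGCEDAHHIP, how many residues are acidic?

Only D (aspartate) and E (glutamate) carry a side-chain carboxylic acid.
Matching residues: D1, E4, D13, E17, D18.

5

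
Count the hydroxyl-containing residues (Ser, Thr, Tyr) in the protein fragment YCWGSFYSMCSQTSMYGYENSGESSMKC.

Matching residues: Y1, S5, Y7, S8, S11, T13, S14, Y16, Y18, S21, S24, S25.

12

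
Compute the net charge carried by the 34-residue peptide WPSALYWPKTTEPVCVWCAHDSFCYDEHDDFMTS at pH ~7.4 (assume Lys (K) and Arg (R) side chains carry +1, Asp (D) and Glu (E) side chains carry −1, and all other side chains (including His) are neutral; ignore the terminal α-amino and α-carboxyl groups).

-5

Positive (K, R): K9 → +1.
Negative (D, E): E12, D21, D26, E27, D29, D30 → −6.
Net charge = (+1) + (−6) = −5.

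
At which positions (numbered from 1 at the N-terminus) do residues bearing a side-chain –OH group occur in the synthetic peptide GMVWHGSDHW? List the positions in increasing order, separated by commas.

The –OH-bearing residues are Ser, Thr (aliphatic alcohols), and Tyr (phenol).
Matching residues: S7.

7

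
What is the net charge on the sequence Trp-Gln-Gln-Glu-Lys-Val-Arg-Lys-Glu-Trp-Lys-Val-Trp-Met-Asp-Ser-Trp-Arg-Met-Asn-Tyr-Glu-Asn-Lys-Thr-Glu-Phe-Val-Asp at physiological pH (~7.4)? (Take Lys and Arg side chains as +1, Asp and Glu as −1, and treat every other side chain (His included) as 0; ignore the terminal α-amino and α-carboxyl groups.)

Positive (K, R): Lys5, Arg7, Lys8, Lys11, Arg18, Lys24 → +6.
Negative (D, E): Glu4, Glu9, Asp15, Glu22, Glu26, Asp29 → −6.
Net charge = (+6) + (−6) = 0.

0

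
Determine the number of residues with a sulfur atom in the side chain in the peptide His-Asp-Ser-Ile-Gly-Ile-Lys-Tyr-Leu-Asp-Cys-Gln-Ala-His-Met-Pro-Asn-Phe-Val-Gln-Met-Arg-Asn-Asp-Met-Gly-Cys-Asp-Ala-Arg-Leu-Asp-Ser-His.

Cysteine (C, thiol) and methionine (M, thioether) are the two sulfur-containing amino acids.
Matching residues: Cys11, Met15, Met21, Met25, Cys27.

5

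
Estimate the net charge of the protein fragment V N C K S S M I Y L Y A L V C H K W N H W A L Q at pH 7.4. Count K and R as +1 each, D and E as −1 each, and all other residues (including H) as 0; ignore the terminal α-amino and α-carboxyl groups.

Positive (K, R): K4, K17 → +2.
Negative (D, E): none → −0.
Net charge = (+2) + (−0) = +2.

+2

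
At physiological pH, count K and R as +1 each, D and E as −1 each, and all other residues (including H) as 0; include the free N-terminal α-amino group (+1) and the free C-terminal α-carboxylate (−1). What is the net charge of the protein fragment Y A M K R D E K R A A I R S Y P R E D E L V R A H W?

Positive (K, R): K4, R5, K8, R9, R13, R17, R23 → +7.
Negative (D, E): D6, E7, E18, D19, E20 → −5.
The N-terminus (+1) and C-terminus (−1) cancel.
Net charge = (+7) + (−5) = +2.

+2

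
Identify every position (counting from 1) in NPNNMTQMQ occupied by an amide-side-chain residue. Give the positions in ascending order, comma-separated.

1, 3, 4, 7, 9

Only N (asparagine) and Q (glutamine) carry a side-chain carboxamide.
Matching residues: N1, N3, N4, Q7, Q9.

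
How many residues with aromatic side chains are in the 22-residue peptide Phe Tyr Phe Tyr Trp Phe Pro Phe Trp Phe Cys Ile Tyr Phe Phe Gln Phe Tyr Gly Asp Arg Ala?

14

The aromatic amino acids are Phe (F, benzyl), Trp (W, indole), and Tyr (Y, phenol).
Matching residues: Phe1, Tyr2, Phe3, Tyr4, Trp5, Phe6, Phe8, Trp9, Phe10, Tyr13, Phe14, Phe15, Phe17, Tyr18.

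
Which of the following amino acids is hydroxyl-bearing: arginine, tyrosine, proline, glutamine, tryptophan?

The –OH-bearing residues are Ser, Thr (aliphatic alcohols), and Tyr (phenol).
Of the listed options, only tyrosine belongs to this group.

tyrosine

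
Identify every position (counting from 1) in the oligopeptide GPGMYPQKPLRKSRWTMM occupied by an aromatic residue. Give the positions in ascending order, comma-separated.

Phenylalanine (F), tryptophan (W), and tyrosine (Y) have aromatic ring side chains.
Matching residues: Y5, W15.

5, 15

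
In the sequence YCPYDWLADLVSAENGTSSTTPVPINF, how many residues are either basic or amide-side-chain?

Basic: H, K, R. Amide-side-chain: N, Q.
Basic residues here: none (0).
Amide-side-chain residues here: N15, N26 (2).
The two groups share no amino acid, so total = 0 + 2 = 2.

2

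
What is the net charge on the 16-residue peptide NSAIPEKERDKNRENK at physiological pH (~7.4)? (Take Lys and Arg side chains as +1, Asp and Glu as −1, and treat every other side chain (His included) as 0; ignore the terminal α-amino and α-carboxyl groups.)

+1

Positive (K, R): K7, R9, K11, R13, K16 → +5.
Negative (D, E): E6, E8, D10, E14 → −4.
Net charge = (+5) + (−4) = +1.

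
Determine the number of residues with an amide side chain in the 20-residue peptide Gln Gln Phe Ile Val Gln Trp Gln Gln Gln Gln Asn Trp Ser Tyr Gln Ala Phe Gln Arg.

Asparagine (N) and glutamine (Q) have uncharged amide side chains.
Matching residues: Gln1, Gln2, Gln6, Gln8, Gln9, Gln10, Gln11, Asn12, Gln16, Gln19.

10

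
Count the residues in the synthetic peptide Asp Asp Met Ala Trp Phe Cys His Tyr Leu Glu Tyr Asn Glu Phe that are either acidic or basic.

5

Acidic: D, E. Basic: H, K, R.
Acidic residues here: Asp1, Asp2, Glu11, Glu14 (4).
Basic residues here: His8 (1).
The two groups share no amino acid, so total = 4 + 1 = 5.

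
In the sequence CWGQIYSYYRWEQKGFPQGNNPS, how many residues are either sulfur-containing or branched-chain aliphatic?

2

Sulfur-containing: C, M. Branched-chain aliphatic: I, L, V.
Sulfur-containing residues here: C1 (1).
Branched-chain aliphatic residues here: I5 (1).
The two groups share no amino acid, so total = 1 + 1 = 2.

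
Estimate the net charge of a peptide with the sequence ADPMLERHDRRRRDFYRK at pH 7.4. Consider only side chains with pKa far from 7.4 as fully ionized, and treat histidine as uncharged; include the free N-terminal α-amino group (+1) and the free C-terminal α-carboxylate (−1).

+3

At pH ~7.4 the Lys and Arg side chains are protonated (+1), the Asp and Glu side chains are deprotonated (−1), and with His taken as neutral all other side chains carry no charge.
Positive (K, R): R7, R10, R11, R12, R13, R17, K18 → +7.
Negative (D, E): D2, E6, D9, D14 → −4.
The N-terminus (+1) and C-terminus (−1) cancel.
Net charge = (+7) + (−4) = +3.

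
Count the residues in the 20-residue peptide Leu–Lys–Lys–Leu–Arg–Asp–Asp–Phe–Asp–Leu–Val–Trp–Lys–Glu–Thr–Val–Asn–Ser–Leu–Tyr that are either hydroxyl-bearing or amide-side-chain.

Hydroxyl-bearing: S, T, Y. Amide-side-chain: N, Q.
Hydroxyl-bearing residues here: Thr15, Ser18, Tyr20 (3).
Amide-side-chain residues here: Asn17 (1).
The two groups share no amino acid, so total = 3 + 1 = 4.

4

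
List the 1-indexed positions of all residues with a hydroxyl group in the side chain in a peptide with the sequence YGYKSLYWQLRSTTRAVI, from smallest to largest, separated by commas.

1, 3, 5, 7, 12, 13, 14

The –OH-bearing residues are Ser, Thr (aliphatic alcohols), and Tyr (phenol).
Matching residues: Y1, Y3, S5, Y7, S12, T13, T14.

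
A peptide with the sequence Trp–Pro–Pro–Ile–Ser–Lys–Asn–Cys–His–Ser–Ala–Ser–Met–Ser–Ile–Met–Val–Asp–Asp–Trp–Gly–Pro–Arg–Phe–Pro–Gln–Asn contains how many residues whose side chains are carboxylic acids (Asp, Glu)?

Matching residues: Asp18, Asp19.

2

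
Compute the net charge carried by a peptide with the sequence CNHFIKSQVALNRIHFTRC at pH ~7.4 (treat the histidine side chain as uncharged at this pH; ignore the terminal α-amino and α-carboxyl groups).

+3

At pH ~7.4 the Lys and Arg side chains are protonated (+1), the Asp and Glu side chains are deprotonated (−1), and with His taken as neutral all other side chains carry no charge.
Positive (K, R): K6, R13, R18 → +3.
Negative (D, E): none → −0.
Net charge = (+3) + (−0) = +3.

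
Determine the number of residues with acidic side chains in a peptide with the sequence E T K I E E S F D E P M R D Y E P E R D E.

10

Only D (aspartate) and E (glutamate) carry a side-chain carboxylic acid.
Matching residues: E1, E5, E6, D9, E10, D14, E16, E18, D20, E21.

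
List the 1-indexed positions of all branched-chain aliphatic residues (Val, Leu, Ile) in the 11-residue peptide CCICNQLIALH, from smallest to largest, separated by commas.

Matching residues: I3, L7, I8, L10.

3, 7, 8, 10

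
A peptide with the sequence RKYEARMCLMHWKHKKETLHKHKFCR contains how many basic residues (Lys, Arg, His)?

Matching residues: R1, K2, R6, H11, K13, H14, K15, K16, H20, K21, H22, K23, R26.

13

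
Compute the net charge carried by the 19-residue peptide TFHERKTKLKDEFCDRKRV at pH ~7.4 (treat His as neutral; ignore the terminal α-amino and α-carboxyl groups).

+3

The side chains ionized at physiological pH are Lys/Arg (+1) and Asp/Glu (−1); with His treated as neutral, nothing else contributes.
Positive (K, R): R5, K6, K8, K10, R16, K17, R18 → +7.
Negative (D, E): E4, D11, E12, D15 → −4.
Net charge = (+7) + (−4) = +3.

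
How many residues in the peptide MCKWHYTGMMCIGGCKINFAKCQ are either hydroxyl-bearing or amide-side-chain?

Hydroxyl-bearing: S, T, Y. Amide-side-chain: N, Q.
Hydroxyl-bearing residues here: Y6, T7 (2).
Amide-side-chain residues here: N18, Q23 (2).
The two groups share no amino acid, so total = 2 + 2 = 4.

4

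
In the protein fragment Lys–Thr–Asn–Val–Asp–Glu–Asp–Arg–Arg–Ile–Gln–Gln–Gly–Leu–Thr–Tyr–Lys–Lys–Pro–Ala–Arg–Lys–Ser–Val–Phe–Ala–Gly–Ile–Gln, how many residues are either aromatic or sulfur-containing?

Aromatic: F, W, Y. Sulfur-containing: C, M.
Aromatic residues here: Tyr16, Phe25 (2).
Sulfur-containing residues here: none (0).
The two groups share no amino acid, so total = 2 + 0 = 2.

2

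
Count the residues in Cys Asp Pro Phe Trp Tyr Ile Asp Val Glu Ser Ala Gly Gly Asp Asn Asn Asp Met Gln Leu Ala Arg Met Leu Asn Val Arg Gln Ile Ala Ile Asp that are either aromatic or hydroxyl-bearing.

4

Aromatic: F, W, Y. Hydroxyl-bearing: S, T, Y.
Aromatic residues here: Phe4, Trp5, Tyr6 (3).
Hydroxyl-bearing residues here: Tyr6, Ser11 (2).
Y is in both groups, so the 1 Y residue must not be double-counted.
Total = 3 + 2 − 1 = 4.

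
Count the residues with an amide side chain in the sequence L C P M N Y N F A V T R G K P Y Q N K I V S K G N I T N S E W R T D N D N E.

Only N (asparagine) and Q (glutamine) carry a side-chain carboxamide.
Matching residues: N5, N7, Q17, N18, N25, N28, N35, N37.

8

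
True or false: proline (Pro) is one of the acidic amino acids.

False

Aspartate (D) and glutamate (E) have carboxylic-acid side chains and are the acidic amino acids.
Proline is not in this group.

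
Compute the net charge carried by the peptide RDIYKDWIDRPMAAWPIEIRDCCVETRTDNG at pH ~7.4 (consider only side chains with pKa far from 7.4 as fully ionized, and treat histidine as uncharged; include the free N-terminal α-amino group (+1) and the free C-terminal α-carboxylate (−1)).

-2

At pH ~7.4 the Lys and Arg side chains are protonated (+1), the Asp and Glu side chains are deprotonated (−1), and with His taken as neutral all other side chains carry no charge.
Positive (K, R): R1, K5, R10, R20, R27 → +5.
Negative (D, E): D2, D6, D9, E18, D21, E25, D29 → −7.
The N-terminus (+1) and C-terminus (−1) cancel.
Net charge = (+5) + (−7) = −2.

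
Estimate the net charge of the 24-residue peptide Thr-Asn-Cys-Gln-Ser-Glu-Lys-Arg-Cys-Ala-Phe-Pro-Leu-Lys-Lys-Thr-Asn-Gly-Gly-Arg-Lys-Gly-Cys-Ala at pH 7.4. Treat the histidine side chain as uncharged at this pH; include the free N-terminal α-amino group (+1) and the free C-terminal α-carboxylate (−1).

+5

Near pH 7.4, K and R contribute +1 each, D and E contribute −1 each, and every other side chain (His included, as stated) is uncharged.
Positive (K, R): Lys7, Arg8, Lys14, Lys15, Arg20, Lys21 → +6.
Negative (D, E): Glu6 → −1.
The N-terminus (+1) and C-terminus (−1) cancel.
Net charge = (+6) + (−1) = +5.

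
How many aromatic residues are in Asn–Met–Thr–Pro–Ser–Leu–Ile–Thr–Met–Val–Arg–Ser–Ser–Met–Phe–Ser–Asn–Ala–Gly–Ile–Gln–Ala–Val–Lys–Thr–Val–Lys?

1

F, W, and Y each carry an aromatic ring on the side chain.
Matching residues: Phe15.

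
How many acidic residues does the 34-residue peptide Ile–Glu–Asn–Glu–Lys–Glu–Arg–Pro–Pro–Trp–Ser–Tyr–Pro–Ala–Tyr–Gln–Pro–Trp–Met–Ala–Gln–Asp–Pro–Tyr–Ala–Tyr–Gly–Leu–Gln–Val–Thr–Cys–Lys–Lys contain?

Only D (aspartate) and E (glutamate) carry a side-chain carboxylic acid.
Matching residues: Glu2, Glu4, Glu6, Asp22.

4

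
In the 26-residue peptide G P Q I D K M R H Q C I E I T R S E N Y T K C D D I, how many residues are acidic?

Only D (aspartate) and E (glutamate) carry a side-chain carboxylic acid.
Matching residues: D5, E13, E18, D24, D25.

5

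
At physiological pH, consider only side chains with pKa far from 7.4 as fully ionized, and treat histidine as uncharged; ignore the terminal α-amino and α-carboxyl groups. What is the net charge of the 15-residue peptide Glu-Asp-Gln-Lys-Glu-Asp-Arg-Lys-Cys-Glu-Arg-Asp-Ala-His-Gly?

At pH ~7.4 the Lys and Arg side chains are protonated (+1), the Asp and Glu side chains are deprotonated (−1), and with His taken as neutral all other side chains carry no charge.
Positive (K, R): Lys4, Arg7, Lys8, Arg11 → +4.
Negative (D, E): Glu1, Asp2, Glu5, Asp6, Glu10, Asp12 → −6.
Net charge = (+4) + (−6) = −2.

-2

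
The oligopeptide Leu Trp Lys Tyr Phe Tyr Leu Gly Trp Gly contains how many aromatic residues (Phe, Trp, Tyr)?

5

Matching residues: Trp2, Tyr4, Phe5, Tyr6, Trp9.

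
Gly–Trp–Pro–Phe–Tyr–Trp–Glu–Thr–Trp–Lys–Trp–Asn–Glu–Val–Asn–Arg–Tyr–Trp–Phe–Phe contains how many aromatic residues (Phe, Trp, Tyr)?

Matching residues: Trp2, Phe4, Tyr5, Trp6, Trp9, Trp11, Tyr17, Trp18, Phe19, Phe20.

10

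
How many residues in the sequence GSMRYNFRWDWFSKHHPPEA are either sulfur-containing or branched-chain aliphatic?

1

Sulfur-containing: C, M. Branched-chain aliphatic: I, L, V.
Sulfur-containing residues here: M3 (1).
Branched-chain aliphatic residues here: none (0).
The two groups share no amino acid, so total = 1 + 0 = 1.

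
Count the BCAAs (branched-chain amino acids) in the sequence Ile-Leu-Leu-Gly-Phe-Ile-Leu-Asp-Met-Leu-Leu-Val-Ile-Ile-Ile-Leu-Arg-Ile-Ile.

14

Valine (V), leucine (L), and isoleucine (I) are the branched-chain amino acids.
Matching residues: Ile1, Leu2, Leu3, Ile6, Leu7, Leu10, Leu11, Val12, Ile13, Ile14, Ile15, Leu16, Ile18, Ile19.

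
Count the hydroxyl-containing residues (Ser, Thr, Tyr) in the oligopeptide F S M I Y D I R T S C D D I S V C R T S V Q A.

7

Matching residues: S2, Y5, T9, S10, S15, T19, S20.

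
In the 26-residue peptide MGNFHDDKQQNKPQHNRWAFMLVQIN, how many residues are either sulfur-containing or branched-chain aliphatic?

Sulfur-containing: C, M. Branched-chain aliphatic: I, L, V.
Sulfur-containing residues here: M1, M21 (2).
Branched-chain aliphatic residues here: L22, V23, I25 (3).
The two groups share no amino acid, so total = 2 + 3 = 5.

5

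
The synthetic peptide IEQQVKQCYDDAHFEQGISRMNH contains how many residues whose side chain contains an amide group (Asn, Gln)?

Matching residues: Q3, Q4, Q7, Q16, N22.

5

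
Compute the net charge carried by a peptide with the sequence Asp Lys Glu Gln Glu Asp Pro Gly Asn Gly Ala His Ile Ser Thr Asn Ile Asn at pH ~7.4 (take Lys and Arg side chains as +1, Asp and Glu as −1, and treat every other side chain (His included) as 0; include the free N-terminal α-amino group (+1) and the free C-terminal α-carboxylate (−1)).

-3

Positive (K, R): Lys2 → +1.
Negative (D, E): Asp1, Glu3, Glu5, Asp6 → −4.
The N-terminus (+1) and C-terminus (−1) cancel.
Net charge = (+1) + (−4) = −3.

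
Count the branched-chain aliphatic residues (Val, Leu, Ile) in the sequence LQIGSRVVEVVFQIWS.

Matching residues: L1, I3, V7, V8, V10, V11, I14.

7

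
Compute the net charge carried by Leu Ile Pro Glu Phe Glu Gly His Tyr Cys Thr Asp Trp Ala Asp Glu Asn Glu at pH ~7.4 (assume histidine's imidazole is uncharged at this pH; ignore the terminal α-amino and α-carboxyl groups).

-6

At pH ~7.4 the Lys and Arg side chains are protonated (+1), the Asp and Glu side chains are deprotonated (−1), and with His taken as neutral all other side chains carry no charge.
Positive (K, R): none → +0.
Negative (D, E): Glu4, Glu6, Asp12, Asp15, Glu16, Glu18 → −6.
Net charge = (+0) + (−6) = −6.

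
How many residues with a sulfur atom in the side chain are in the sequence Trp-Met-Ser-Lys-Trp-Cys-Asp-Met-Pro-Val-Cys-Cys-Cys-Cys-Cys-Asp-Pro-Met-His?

9

Only Cys (C) and Met (M) have a sulfur atom in the side chain.
Matching residues: Met2, Cys6, Met8, Cys11, Cys12, Cys13, Cys14, Cys15, Met18.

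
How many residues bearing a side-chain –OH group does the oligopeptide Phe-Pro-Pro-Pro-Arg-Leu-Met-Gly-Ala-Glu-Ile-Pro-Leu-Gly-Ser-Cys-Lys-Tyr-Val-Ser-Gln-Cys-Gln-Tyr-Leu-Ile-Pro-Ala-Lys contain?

4

The –OH-bearing residues are Ser, Thr (aliphatic alcohols), and Tyr (phenol).
Matching residues: Ser15, Tyr18, Ser20, Tyr24.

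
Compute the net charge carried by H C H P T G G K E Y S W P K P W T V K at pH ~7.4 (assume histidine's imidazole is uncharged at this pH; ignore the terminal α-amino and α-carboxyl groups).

The side chains ionized at physiological pH are Lys/Arg (+1) and Asp/Glu (−1); with His treated as neutral, nothing else contributes.
Positive (K, R): K8, K14, K19 → +3.
Negative (D, E): E9 → −1.
Net charge = (+3) + (−1) = +2.

+2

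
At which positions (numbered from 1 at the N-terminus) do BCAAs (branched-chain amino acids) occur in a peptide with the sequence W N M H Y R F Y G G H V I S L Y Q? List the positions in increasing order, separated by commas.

12, 13, 15

V, L, and I make up the branched-chain aliphatic group.
Matching residues: V12, I13, L15.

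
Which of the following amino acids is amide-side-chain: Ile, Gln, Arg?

Gln

Asparagine (N) and glutamine (Q) have uncharged amide side chains.
Of the listed options, only Gln belongs to this group.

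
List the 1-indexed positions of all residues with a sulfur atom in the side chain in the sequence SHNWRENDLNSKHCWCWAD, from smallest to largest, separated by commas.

14, 16

Only Cys (C) and Met (M) have a sulfur atom in the side chain.
Matching residues: C14, C16.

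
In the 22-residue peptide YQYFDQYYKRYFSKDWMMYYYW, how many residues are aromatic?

12

The aromatic amino acids are Phe (F, benzyl), Trp (W, indole), and Tyr (Y, phenol).
Matching residues: Y1, Y3, F4, Y7, Y8, Y11, F12, W16, Y19, Y20, Y21, W22.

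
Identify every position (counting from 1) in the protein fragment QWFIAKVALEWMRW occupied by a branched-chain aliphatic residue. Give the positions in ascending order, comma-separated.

4, 7, 9

Matching residues: I4, V7, L9.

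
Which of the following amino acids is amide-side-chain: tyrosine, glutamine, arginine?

The amide-side-chain residues are Asn (N) and Gln (Q).
Of the listed options, only glutamine belongs to this group.

glutamine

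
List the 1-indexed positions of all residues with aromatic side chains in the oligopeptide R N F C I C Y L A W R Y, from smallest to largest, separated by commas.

The aromatic amino acids are Phe (F, benzyl), Trp (W, indole), and Tyr (Y, phenol).
Matching residues: F3, Y7, W10, Y12.

3, 7, 10, 12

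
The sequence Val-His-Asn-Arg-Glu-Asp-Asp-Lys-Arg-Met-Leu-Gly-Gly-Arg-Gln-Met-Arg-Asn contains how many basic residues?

Lysine (K), arginine (R), and histidine (H) have basic, nitrogen-containing side chains.
Matching residues: His2, Arg4, Lys8, Arg9, Arg14, Arg17.

6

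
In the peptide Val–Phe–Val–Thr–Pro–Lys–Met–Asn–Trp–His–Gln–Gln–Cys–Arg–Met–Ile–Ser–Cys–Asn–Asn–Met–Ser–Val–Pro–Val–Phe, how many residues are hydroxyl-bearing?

3

The –OH-bearing residues are Ser, Thr (aliphatic alcohols), and Tyr (phenol).
Matching residues: Thr4, Ser17, Ser22.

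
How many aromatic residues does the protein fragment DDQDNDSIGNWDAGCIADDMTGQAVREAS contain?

1

The aromatic amino acids are Phe (F, benzyl), Trp (W, indole), and Tyr (Y, phenol).
Matching residues: W11.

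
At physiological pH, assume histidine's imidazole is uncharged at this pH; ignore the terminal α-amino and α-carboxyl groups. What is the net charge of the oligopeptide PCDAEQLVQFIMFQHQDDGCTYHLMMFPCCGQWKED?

-5

Near pH 7.4, K and R contribute +1 each, D and E contribute −1 each, and every other side chain (His included, as stated) is uncharged.
Positive (K, R): K34 → +1.
Negative (D, E): D3, E5, D17, D18, E35, D36 → −6.
Net charge = (+1) + (−6) = −5.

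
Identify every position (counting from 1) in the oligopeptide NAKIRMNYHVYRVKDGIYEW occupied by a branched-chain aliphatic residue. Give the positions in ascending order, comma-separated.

4, 10, 13, 17

Matching residues: I4, V10, V13, I17.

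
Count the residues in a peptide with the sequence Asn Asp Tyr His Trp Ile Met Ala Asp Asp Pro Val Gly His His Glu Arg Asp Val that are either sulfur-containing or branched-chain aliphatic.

Sulfur-containing: C, M. Branched-chain aliphatic: I, L, V.
Sulfur-containing residues here: Met7 (1).
Branched-chain aliphatic residues here: Ile6, Val12, Val19 (3).
The two groups share no amino acid, so total = 1 + 3 = 4.

4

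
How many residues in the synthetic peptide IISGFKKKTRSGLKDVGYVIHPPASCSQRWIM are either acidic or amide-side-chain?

Acidic: D, E. Amide-side-chain: N, Q.
Acidic residues here: D15 (1).
Amide-side-chain residues here: Q28 (1).
The two groups share no amino acid, so total = 1 + 1 = 2.

2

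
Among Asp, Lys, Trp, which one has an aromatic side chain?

Trp

The aromatic amino acids are Phe (F, benzyl), Trp (W, indole), and Tyr (Y, phenol).
Of the listed options, only Trp belongs to this group.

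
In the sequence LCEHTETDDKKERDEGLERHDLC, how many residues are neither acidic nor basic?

8

Acidic: D, E. Basic: K, R, H. All other residues are neither.
Matching residues: L1, C2, T5, T7, G16, L17, L22, C23.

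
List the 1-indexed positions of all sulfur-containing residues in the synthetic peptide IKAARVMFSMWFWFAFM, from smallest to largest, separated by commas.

The sulfur-bearing residues are cysteine (–SH) and methionine (–S–CH₃).
Matching residues: M7, M10, M17.

7, 10, 17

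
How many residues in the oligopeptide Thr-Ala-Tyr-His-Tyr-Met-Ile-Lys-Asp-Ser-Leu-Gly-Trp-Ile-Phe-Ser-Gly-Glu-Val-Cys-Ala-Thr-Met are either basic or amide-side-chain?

2

Basic: H, K, R. Amide-side-chain: N, Q.
Basic residues here: His4, Lys8 (2).
Amide-side-chain residues here: none (0).
The two groups share no amino acid, so total = 2 + 0 = 2.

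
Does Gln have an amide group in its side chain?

Only N (asparagine) and Q (glutamine) carry a side-chain carboxamide.
Glutamine is in this group.

Yes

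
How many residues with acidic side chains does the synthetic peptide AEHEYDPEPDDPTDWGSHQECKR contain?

8

Aspartate (D) and glutamate (E) have carboxylic-acid side chains and are the acidic amino acids.
Matching residues: E2, E4, D6, E8, D10, D11, D14, E20.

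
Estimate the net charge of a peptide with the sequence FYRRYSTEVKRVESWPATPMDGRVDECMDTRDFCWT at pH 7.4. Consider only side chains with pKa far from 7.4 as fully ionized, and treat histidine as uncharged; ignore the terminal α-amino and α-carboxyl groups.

-1

At pH ~7.4 the Lys and Arg side chains are protonated (+1), the Asp and Glu side chains are deprotonated (−1), and with His taken as neutral all other side chains carry no charge.
Positive (K, R): R3, R4, K10, R11, R23, R31 → +6.
Negative (D, E): E8, E13, D21, D25, E26, D29, D32 → −7.
Net charge = (+6) + (−7) = −1.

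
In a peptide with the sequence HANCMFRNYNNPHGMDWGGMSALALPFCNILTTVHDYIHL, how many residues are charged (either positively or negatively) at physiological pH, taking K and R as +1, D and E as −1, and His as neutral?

Charged side chains at pH ~7.4: K, R (positive); D, E (negative).
Matching residues: R7, D16, D36.

3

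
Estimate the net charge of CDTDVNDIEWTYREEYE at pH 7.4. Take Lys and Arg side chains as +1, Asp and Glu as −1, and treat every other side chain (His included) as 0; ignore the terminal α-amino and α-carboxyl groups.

Positive (K, R): R13 → +1.
Negative (D, E): D2, D4, D7, E9, E14, E15, E17 → −7.
Net charge = (+1) + (−7) = −6.

-6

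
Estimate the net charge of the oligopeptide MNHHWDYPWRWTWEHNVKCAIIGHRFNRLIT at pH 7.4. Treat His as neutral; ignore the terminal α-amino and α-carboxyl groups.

At pH ~7.4 the Lys and Arg side chains are protonated (+1), the Asp and Glu side chains are deprotonated (−1), and with His taken as neutral all other side chains carry no charge.
Positive (K, R): R10, K18, R25, R28 → +4.
Negative (D, E): D6, E14 → −2.
Net charge = (+4) + (−2) = +2.

+2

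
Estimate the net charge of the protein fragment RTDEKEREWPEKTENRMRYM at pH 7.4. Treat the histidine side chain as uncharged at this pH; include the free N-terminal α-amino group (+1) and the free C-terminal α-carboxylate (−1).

Near pH 7.4, K and R contribute +1 each, D and E contribute −1 each, and every other side chain (His included, as stated) is uncharged.
Positive (K, R): R1, K5, R7, K12, R16, R18 → +6.
Negative (D, E): D3, E4, E6, E8, E11, E14 → −6.
The N-terminus (+1) and C-terminus (−1) cancel.
Net charge = (+6) + (−6) = 0.

0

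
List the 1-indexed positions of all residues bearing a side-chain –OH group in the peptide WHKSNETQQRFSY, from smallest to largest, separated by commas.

The –OH-bearing residues are Ser, Thr (aliphatic alcohols), and Tyr (phenol).
Matching residues: S4, T7, S12, Y13.

4, 7, 12, 13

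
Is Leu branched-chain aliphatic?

Yes

The BCAAs are Val, Leu, and Ile — aliphatic side chains with a branch point.
Leucine is in this group.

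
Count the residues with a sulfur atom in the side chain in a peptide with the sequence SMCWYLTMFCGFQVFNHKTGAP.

Only Cys (C) and Met (M) have a sulfur atom in the side chain.
Matching residues: M2, C3, M8, C10.

4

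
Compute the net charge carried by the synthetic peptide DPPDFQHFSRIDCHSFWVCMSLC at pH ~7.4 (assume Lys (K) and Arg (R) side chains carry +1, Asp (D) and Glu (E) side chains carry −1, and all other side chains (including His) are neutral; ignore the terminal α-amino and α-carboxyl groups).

Positive (K, R): R10 → +1.
Negative (D, E): D1, D4, D12 → −3.
Net charge = (+1) + (−3) = −2.

-2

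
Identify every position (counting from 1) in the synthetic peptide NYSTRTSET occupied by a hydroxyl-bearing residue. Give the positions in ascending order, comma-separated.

Serine (S), threonine (T), and tyrosine (Y) each carry a hydroxyl group on the side chain.
Matching residues: Y2, S3, T4, T6, S7, T9.

2, 3, 4, 6, 7, 9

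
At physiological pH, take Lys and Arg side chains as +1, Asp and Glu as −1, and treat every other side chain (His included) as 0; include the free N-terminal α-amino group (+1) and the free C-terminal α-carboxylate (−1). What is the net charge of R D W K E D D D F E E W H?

Positive (K, R): R1, K4 → +2.
Negative (D, E): D2, E5, D6, D7, D8, E10, E11 → −7.
The N-terminus (+1) and C-terminus (−1) cancel.
Net charge = (+2) + (−7) = −5.

-5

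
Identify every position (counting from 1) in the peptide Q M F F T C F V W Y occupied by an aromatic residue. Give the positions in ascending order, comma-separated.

Phenylalanine (F), tryptophan (W), and tyrosine (Y) have aromatic ring side chains.
Matching residues: F3, F4, F7, W9, Y10.

3, 4, 7, 9, 10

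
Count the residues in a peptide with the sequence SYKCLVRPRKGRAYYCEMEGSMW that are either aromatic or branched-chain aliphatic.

Aromatic: F, W, Y. Branched-chain aliphatic: I, L, V.
Aromatic residues here: Y2, Y14, Y15, W23 (4).
Branched-chain aliphatic residues here: L5, V6 (2).
The two groups share no amino acid, so total = 4 + 2 = 6.

6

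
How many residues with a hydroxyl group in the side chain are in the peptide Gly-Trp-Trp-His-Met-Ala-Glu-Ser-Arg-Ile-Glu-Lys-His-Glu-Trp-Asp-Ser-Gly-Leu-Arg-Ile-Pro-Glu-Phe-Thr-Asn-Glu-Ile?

S, T, and Y are the three residues with a side-chain hydroxyl.
Matching residues: Ser8, Ser17, Thr25.

3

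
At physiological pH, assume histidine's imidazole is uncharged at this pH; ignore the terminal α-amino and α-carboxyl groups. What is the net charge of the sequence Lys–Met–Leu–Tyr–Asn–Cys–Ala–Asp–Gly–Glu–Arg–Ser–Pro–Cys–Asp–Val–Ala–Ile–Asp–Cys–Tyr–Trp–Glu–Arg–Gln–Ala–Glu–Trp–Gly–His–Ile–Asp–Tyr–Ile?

At pH ~7.4 the Lys and Arg side chains are protonated (+1), the Asp and Glu side chains are deprotonated (−1), and with His taken as neutral all other side chains carry no charge.
Positive (K, R): Lys1, Arg11, Arg24 → +3.
Negative (D, E): Asp8, Glu10, Asp15, Asp19, Glu23, Glu27, Asp32 → −7.
Net charge = (+3) + (−7) = −4.

-4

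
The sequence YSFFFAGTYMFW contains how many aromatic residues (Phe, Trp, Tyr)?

7

Matching residues: Y1, F3, F4, F5, Y9, F11, W12.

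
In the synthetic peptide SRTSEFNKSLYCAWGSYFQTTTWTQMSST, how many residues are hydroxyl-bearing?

Serine (S), threonine (T), and tyrosine (Y) each carry a hydroxyl group on the side chain.
Matching residues: S1, T3, S4, S9, Y11, S16, Y17, T20, T21, T22, T24, S27, S28, T29.

14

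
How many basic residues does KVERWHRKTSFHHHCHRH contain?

The basic amino acids are Lys (K), Arg (R), and His (H).
Matching residues: K1, R4, H6, R7, K8, H12, H13, H14, H16, R17, H18.

11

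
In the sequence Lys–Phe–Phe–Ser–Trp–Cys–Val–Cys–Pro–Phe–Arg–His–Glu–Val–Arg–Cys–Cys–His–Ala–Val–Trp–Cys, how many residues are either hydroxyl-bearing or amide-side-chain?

1

Hydroxyl-bearing: S, T, Y. Amide-side-chain: N, Q.
Hydroxyl-bearing residues here: Ser4 (1).
Amide-side-chain residues here: none (0).
The two groups share no amino acid, so total = 1 + 0 = 1.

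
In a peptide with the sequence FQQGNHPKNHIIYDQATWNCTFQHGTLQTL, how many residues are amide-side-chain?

The amide-side-chain residues are Asn (N) and Gln (Q).
Matching residues: Q2, Q3, N5, N9, Q15, N19, Q23, Q28.

8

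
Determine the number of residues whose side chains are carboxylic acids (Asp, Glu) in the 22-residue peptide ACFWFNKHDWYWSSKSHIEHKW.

2

Matching residues: D9, E19.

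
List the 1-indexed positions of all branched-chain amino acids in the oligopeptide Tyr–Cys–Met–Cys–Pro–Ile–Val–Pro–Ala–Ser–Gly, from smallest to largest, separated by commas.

6, 7

The BCAAs are Val, Leu, and Ile — aliphatic side chains with a branch point.
Matching residues: Ile6, Val7.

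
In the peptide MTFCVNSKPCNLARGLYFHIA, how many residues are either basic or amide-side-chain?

Basic: H, K, R. Amide-side-chain: N, Q.
Basic residues here: K8, R14, H19 (3).
Amide-side-chain residues here: N6, N11 (2).
The two groups share no amino acid, so total = 3 + 2 = 5.

5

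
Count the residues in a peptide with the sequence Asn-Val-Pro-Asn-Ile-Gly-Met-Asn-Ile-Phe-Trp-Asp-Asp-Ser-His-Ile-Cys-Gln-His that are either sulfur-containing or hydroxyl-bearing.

3

Sulfur-containing: C, M. Hydroxyl-bearing: S, T, Y.
Sulfur-containing residues here: Met7, Cys17 (2).
Hydroxyl-bearing residues here: Ser14 (1).
The two groups share no amino acid, so total = 2 + 1 = 3.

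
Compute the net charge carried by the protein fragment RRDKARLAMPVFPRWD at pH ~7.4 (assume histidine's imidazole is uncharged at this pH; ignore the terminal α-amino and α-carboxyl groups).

At pH ~7.4 the Lys and Arg side chains are protonated (+1), the Asp and Glu side chains are deprotonated (−1), and with His taken as neutral all other side chains carry no charge.
Positive (K, R): R1, R2, K4, R6, R14 → +5.
Negative (D, E): D3, D16 → −2.
Net charge = (+5) + (−2) = +3.

+3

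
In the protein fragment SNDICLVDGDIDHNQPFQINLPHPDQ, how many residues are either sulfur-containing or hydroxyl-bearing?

Sulfur-containing: C, M. Hydroxyl-bearing: S, T, Y.
Sulfur-containing residues here: C5 (1).
Hydroxyl-bearing residues here: S1 (1).
The two groups share no amino acid, so total = 1 + 1 = 2.

2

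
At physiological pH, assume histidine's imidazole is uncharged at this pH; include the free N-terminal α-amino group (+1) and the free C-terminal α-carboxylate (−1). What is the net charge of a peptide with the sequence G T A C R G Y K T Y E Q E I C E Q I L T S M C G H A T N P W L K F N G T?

0

The side chains ionized at physiological pH are Lys/Arg (+1) and Asp/Glu (−1); with His treated as neutral, nothing else contributes.
Positive (K, R): R5, K8, K32 → +3.
Negative (D, E): E11, E13, E16 → −3.
The N-terminus (+1) and C-terminus (−1) cancel.
Net charge = (+3) + (−3) = 0.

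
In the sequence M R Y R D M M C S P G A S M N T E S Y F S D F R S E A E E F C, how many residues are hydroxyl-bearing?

8

S, T, and Y are the three residues with a side-chain hydroxyl.
Matching residues: Y3, S9, S13, T16, S18, Y19, S21, S25.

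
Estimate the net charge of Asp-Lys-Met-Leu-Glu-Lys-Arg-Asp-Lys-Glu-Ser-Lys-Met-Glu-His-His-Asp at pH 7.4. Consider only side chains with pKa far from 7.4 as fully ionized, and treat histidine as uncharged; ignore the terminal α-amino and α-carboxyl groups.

At pH ~7.4 the Lys and Arg side chains are protonated (+1), the Asp and Glu side chains are deprotonated (−1), and with His taken as neutral all other side chains carry no charge.
Positive (K, R): Lys2, Lys6, Arg7, Lys9, Lys12 → +5.
Negative (D, E): Asp1, Glu5, Asp8, Glu10, Glu14, Asp17 → −6.
Net charge = (+5) + (−6) = −1.

-1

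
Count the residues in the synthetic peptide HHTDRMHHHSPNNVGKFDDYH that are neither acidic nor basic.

10

Acidic: D, E. Basic: K, R, H. All other residues are neither.
Matching residues: T3, M6, S10, P11, N12, N13, V14, G15, F17, Y20.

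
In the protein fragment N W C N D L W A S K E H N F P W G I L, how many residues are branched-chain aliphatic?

The BCAAs are Val, Leu, and Ile — aliphatic side chains with a branch point.
Matching residues: L6, I18, L19.

3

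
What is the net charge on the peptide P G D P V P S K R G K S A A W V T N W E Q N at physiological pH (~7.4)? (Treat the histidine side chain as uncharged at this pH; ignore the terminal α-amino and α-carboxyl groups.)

At pH ~7.4 the Lys and Arg side chains are protonated (+1), the Asp and Glu side chains are deprotonated (−1), and with His taken as neutral all other side chains carry no charge.
Positive (K, R): K8, R9, K11 → +3.
Negative (D, E): D3, E20 → −2.
Net charge = (+3) + (−2) = +1.

+1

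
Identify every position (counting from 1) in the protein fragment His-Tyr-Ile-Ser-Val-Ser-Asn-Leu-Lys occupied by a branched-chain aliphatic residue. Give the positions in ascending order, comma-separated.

The BCAAs are Val, Leu, and Ile — aliphatic side chains with a branch point.
Matching residues: Ile3, Val5, Leu8.

3, 5, 8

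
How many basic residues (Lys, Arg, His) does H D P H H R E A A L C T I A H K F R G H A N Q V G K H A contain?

Matching residues: H1, H4, H5, R6, H15, K16, R18, H20, K26, H27.

10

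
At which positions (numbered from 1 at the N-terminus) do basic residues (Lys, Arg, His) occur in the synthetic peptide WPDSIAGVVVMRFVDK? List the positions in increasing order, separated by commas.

Matching residues: R12, K16.

12, 16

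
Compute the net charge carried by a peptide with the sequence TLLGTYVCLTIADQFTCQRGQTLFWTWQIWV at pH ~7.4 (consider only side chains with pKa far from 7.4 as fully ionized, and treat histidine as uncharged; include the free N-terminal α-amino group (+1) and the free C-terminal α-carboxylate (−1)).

0

Near pH 7.4, K and R contribute +1 each, D and E contribute −1 each, and every other side chain (His included, as stated) is uncharged.
Positive (K, R): R19 → +1.
Negative (D, E): D13 → −1.
The N-terminus (+1) and C-terminus (−1) cancel.
Net charge = (+1) + (−1) = 0.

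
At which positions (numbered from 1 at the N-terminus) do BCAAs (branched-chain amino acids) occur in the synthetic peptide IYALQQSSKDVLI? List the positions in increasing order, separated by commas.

1, 4, 11, 12, 13

The BCAAs are Val, Leu, and Ile — aliphatic side chains with a branch point.
Matching residues: I1, L4, V11, L12, I13.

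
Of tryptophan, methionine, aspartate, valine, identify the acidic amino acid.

Aspartate (D) and glutamate (E) have carboxylic-acid side chains and are the acidic amino acids.
Of the listed options, only aspartate belongs to this group.

aspartate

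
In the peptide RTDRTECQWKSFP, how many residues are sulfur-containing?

Cysteine (C, thiol) and methionine (M, thioether) are the two sulfur-containing amino acids.
Matching residues: C7.

1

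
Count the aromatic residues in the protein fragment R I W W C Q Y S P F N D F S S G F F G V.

7

Phenylalanine (F), tryptophan (W), and tyrosine (Y) have aromatic ring side chains.
Matching residues: W3, W4, Y7, F10, F13, F17, F18.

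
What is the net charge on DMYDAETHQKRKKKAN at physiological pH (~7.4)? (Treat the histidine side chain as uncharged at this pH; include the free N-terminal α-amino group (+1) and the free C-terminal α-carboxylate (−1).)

The side chains ionized at physiological pH are Lys/Arg (+1) and Asp/Glu (−1); with His treated as neutral, nothing else contributes.
Positive (K, R): K10, R11, K12, K13, K14 → +5.
Negative (D, E): D1, D4, E6 → −3.
The N-terminus (+1) and C-terminus (−1) cancel.
Net charge = (+5) + (−3) = +2.

+2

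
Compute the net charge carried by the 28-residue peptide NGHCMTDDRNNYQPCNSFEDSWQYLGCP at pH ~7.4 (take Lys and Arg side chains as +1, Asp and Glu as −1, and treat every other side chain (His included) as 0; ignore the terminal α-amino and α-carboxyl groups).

Positive (K, R): R9 → +1.
Negative (D, E): D7, D8, E19, D20 → −4.
Net charge = (+1) + (−4) = −3.

-3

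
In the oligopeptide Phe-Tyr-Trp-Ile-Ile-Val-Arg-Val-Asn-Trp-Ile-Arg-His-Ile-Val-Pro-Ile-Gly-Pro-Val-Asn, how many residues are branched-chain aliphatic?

Valine (V), leucine (L), and isoleucine (I) are the branched-chain amino acids.
Matching residues: Ile4, Ile5, Val6, Val8, Ile11, Ile14, Val15, Ile17, Val20.

9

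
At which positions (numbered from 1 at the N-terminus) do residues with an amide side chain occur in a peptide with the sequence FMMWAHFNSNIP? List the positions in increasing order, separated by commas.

Asparagine (N) and glutamine (Q) have uncharged amide side chains.
Matching residues: N8, N10.

8, 10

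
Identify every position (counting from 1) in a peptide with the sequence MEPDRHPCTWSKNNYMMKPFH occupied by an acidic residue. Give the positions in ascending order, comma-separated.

2, 4

Only D (aspartate) and E (glutamate) carry a side-chain carboxylic acid.
Matching residues: E2, D4.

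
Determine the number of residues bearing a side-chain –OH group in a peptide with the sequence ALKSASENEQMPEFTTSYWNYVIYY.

9

The –OH-bearing residues are Ser, Thr (aliphatic alcohols), and Tyr (phenol).
Matching residues: S4, S6, T15, T16, S17, Y18, Y21, Y24, Y25.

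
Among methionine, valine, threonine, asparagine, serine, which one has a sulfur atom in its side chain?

methionine

Only Cys (C) and Met (M) have a sulfur atom in the side chain.
Of the listed options, only methionine belongs to this group.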